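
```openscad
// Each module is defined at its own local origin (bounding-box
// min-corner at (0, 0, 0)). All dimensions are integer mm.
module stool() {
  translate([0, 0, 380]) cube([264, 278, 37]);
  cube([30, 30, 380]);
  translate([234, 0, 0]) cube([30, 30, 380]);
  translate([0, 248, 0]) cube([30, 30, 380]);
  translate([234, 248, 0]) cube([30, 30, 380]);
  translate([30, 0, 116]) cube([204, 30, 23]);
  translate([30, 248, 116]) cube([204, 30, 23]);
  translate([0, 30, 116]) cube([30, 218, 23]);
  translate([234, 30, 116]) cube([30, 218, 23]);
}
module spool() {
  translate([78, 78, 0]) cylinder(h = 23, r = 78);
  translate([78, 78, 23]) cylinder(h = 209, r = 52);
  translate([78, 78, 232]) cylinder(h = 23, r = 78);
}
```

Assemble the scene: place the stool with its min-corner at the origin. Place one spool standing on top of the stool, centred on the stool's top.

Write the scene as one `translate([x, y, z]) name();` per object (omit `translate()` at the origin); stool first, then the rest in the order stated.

stool();
translate([54, 61, 417]) spool();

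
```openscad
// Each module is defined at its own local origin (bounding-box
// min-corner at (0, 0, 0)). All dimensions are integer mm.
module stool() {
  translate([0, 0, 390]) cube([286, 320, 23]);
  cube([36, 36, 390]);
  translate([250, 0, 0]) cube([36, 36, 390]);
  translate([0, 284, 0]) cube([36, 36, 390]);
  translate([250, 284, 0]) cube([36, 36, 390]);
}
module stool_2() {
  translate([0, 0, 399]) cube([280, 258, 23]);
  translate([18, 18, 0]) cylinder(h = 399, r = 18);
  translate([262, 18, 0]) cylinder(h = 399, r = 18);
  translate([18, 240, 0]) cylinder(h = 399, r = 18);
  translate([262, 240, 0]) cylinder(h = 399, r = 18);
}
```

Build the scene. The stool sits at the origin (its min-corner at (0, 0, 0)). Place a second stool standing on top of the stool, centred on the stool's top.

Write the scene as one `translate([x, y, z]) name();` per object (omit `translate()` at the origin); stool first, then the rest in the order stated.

stool();
translate([3, 31, 413]) stool_2();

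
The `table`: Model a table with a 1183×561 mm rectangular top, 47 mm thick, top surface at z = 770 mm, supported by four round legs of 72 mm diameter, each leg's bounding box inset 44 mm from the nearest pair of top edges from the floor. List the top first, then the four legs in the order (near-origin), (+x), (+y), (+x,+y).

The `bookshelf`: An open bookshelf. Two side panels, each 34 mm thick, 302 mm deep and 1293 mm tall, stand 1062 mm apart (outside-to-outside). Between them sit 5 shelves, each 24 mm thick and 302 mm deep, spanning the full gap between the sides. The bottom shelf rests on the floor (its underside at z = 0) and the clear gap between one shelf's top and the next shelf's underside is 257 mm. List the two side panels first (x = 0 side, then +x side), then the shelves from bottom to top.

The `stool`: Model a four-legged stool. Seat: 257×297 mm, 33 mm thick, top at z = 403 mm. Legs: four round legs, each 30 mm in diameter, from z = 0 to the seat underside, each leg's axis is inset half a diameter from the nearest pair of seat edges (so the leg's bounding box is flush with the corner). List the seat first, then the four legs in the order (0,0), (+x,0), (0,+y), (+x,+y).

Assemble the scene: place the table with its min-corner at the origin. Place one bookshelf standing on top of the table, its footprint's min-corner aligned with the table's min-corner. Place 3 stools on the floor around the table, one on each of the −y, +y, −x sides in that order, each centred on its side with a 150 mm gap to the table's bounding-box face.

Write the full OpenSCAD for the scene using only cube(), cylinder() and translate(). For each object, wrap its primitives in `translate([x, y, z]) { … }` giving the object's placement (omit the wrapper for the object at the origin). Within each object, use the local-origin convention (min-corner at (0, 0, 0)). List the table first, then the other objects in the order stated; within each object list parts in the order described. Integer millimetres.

translate([0, 0, 723]) cube([1183, 561, 47]);
translate([80, 80, 0]) cylinder(h = 723, r = 36);
translate([1103, 80, 0]) cylinder(h = 723, r = 36);
translate([80, 481, 0]) cylinder(h = 723, r = 36);
translate([1103, 481, 0]) cylinder(h = 723, r = 36);
translate([0, 0, 770]) {
  cube([34, 302, 1293]);
  translate([1028, 0, 0]) cube([34, 302, 1293]);
  translate([34, 0, 0]) cube([994, 302, 24]);
  translate([34, 0, 281]) cube([994, 302, 24]);
  translate([34, 0, 562]) cube([994, 302, 24]);
  translate([34, 0, 843]) cube([994, 302, 24]);
  translate([34, 0, 1124]) cube([994, 302, 24]);
}
translate([463, -447, 0]) {
  translate([0, 0, 370]) cube([257, 297, 33]);
  translate([15, 15, 0]) cylinder(h = 370, r = 15);
  translate([242, 15, 0]) cylinder(h = 370, r = 15);
  translate([15, 282, 0]) cylinder(h = 370, r = 15);
  translate([242, 282, 0]) cylinder(h = 370, r = 15);
}
translate([463, 711, 0]) {
  translate([0, 0, 370]) cube([257, 297, 33]);
  translate([15, 15, 0]) cylinder(h = 370, r = 15);
  translate([242, 15, 0]) cylinder(h = 370, r = 15);
  translate([15, 282, 0]) cylinder(h = 370, r = 15);
  translate([242, 282, 0]) cylinder(h = 370, r = 15);
}
translate([-407, 132, 0]) {
  translate([0, 0, 370]) cube([257, 297, 33]);
  translate([15, 15, 0]) cylinder(h = 370, r = 15);
  translate([242, 15, 0]) cylinder(h = 370, r = 15);
  translate([15, 282, 0]) cylinder(h = 370, r = 15);
  translate([242, 282, 0]) cylinder(h = 370, r = 15);
}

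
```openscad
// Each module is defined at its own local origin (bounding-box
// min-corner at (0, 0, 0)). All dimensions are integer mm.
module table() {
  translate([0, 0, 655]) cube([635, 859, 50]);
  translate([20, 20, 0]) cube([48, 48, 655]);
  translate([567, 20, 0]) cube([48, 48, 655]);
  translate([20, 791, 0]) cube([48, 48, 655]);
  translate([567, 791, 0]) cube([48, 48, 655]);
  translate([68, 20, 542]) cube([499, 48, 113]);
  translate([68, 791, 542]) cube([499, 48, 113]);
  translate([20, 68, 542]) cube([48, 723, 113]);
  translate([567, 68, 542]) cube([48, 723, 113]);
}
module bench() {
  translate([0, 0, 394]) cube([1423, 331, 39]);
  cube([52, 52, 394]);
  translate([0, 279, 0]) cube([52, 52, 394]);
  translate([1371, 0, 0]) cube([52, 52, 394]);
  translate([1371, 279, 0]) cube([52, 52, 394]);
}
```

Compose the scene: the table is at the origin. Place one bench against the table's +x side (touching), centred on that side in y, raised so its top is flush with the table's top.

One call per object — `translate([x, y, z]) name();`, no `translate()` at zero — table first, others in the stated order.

table();
translate([635, 264, 272]) bench();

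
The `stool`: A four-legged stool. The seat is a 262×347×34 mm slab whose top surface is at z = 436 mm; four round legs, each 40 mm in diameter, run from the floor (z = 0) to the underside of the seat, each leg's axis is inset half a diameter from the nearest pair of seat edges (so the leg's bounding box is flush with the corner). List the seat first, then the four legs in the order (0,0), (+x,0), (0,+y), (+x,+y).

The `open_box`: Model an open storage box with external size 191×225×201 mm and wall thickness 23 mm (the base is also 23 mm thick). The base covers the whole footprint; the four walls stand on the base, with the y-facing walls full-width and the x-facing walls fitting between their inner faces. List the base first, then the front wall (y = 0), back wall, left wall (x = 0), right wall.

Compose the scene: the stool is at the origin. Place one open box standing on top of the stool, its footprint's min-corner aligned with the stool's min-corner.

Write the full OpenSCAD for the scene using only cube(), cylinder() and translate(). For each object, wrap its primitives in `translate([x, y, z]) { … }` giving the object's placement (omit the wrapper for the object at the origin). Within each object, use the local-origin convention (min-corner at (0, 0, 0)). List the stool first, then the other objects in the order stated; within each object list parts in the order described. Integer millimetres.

translate([0, 0, 402]) cube([262, 347, 34]);
translate([20, 20, 0]) cylinder(h = 402, r = 20);
translate([242, 20, 0]) cylinder(h = 402, r = 20);
translate([20, 327, 0]) cylinder(h = 402, r = 20);
translate([242, 327, 0]) cylinder(h = 402, r = 20);
translate([0, 0, 436]) {
  cube([191, 225, 23]);
  translate([0, 0, 23]) cube([191, 23, 178]);
  translate([0, 202, 23]) cube([191, 23, 178]);
  translate([0, 23, 23]) cube([23, 179, 178]);
  translate([168, 23, 23]) cube([23, 179, 178]);
}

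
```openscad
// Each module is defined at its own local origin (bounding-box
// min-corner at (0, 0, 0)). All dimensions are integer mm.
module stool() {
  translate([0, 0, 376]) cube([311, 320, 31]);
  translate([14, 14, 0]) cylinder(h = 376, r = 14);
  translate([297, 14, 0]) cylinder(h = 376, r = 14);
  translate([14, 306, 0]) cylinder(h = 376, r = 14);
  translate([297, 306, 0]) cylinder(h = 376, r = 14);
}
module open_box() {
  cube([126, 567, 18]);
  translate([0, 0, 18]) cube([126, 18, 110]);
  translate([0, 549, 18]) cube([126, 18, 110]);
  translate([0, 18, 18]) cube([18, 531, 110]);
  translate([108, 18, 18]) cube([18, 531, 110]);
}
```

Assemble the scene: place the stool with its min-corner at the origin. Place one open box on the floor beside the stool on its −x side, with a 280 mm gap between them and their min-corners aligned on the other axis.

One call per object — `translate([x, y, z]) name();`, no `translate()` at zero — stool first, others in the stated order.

stool();
translate([-406, 0, 0]) open_box();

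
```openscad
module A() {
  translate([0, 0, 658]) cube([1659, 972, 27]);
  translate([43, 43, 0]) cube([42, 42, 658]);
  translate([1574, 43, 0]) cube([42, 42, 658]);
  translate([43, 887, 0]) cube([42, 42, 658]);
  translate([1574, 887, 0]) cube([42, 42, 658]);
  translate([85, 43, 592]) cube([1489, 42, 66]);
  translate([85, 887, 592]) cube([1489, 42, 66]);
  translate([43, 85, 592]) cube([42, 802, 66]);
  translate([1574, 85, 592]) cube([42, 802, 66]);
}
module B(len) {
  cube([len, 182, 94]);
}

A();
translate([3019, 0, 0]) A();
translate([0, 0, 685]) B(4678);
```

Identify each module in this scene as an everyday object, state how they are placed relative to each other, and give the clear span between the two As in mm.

A is a table. B is a beam. A beam spans the tops of two tables. The clear span between the two tables is 1360 mm.

Second table starts at x = 3019; first ends at x = 1659; clear span = 3019 − 1659 = 1360 mm.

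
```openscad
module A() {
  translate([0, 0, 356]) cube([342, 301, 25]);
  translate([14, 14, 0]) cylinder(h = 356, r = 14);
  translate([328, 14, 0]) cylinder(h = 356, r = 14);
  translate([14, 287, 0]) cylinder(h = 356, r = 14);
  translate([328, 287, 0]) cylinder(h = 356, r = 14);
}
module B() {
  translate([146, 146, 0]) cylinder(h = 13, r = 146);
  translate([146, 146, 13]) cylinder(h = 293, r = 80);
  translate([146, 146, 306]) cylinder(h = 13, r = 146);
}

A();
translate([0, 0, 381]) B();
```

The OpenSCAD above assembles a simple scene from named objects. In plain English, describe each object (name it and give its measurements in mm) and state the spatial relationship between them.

A is a four-legged stool. The seat is 342×301 mm, 25 mm thick, top at z = 381 mm. It stands on four round legs, each 28 mm in diameter, from z = 0 to the seat underside, each leg's axis is inset half a diameter from the nearest pair of seat edges (so the leg's bounding box is flush with the corner).

B is a spool: two coaxial disc flanges of radius 146 mm and thickness 13 mm, joined by a core cylinder of radius 80 mm and height 293 mm. The lower flange rests on z = 0 and the three cylinders share a vertical axis.

The spool is on top of the stool.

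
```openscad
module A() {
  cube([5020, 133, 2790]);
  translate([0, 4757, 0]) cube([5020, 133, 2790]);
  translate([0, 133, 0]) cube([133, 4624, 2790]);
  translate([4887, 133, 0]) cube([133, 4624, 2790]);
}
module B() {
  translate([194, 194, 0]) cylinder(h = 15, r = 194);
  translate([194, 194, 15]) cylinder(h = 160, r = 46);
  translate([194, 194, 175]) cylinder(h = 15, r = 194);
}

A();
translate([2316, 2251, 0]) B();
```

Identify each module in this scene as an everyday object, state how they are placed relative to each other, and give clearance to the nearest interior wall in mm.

Clearances: x = 2183, y = 2118; minimum 2118 mm.

A is a house frame. B is a spool. The spool sits inside the house frame, centred. The clearance to the nearest interior wall is 2118 mm.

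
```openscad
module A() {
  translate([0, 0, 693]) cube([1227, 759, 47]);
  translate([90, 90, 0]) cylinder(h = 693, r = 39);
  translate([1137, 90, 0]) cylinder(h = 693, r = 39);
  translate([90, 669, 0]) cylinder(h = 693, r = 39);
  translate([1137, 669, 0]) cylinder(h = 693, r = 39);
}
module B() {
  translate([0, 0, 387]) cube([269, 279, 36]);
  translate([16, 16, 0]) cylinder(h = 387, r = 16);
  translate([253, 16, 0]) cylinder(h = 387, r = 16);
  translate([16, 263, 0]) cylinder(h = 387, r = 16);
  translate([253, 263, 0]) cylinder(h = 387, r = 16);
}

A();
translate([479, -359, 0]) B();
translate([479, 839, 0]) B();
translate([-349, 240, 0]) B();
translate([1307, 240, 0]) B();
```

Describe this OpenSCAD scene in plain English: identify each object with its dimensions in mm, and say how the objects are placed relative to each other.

A is a table: top 1227 mm (x) × 759 mm (y), 47 mm thick, upper face at z = 740 mm, on four round legs of 78 mm diameter, each leg's bounding box inset 51 mm from the nearest pair of top edges, running from z = 0 to the bottom of the top.

B is a four-legged stool. The seat is 269×279 mm, 36 mm thick, top at z = 423 mm. It stands on four round legs, each 32 mm in diameter, from z = 0 to the seat underside, each leg's axis is inset half a diameter from the nearest pair of seat edges (so the leg's bounding box is flush with the corner).

Four stools sit around the table at the −y, +y, −x, +x sides.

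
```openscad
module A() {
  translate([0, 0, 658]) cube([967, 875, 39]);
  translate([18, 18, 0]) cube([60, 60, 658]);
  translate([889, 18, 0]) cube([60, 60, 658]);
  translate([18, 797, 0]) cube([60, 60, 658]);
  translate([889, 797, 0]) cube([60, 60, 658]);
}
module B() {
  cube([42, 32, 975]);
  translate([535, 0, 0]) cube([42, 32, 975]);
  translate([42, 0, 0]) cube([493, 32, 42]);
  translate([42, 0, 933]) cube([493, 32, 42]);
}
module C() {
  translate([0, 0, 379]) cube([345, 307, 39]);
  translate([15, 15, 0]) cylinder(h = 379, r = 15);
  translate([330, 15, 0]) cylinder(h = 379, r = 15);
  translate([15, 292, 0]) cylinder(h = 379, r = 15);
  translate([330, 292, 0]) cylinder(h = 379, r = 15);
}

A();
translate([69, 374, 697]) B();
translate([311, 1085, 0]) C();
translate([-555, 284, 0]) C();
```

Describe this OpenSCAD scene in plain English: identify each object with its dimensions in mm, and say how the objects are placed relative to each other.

A is a table with a 967×875 mm rectangular top, 39 mm thick, top surface at z = 697 mm, supported by four 60×60 mm square legs, each inset 18 mm from the nearest pair of top edges, running from the floor.

B is a rectangular picture frame lying in the x–z plane (depth along y). The opening is 493 mm wide (x) by 891 mm tall (z), surrounded by a border 42 mm wide on all four sides. The frame is 32 mm deep and is made of two full-height vertical stiles with two horizontal rails fitted between them.

C is a four-legged stool. The seat is a 345×307×39 mm slab whose top surface is at z = 418 mm; four round legs, each 30 mm in diameter, run from the floor (z = 0) to the underside of the seat, each leg's axis is inset half a diameter from the nearest pair of seat edges (so the leg's bounding box is flush with the corner).

The picture frame is on top of the table. Two stools sit around the table at the +y, −x sides.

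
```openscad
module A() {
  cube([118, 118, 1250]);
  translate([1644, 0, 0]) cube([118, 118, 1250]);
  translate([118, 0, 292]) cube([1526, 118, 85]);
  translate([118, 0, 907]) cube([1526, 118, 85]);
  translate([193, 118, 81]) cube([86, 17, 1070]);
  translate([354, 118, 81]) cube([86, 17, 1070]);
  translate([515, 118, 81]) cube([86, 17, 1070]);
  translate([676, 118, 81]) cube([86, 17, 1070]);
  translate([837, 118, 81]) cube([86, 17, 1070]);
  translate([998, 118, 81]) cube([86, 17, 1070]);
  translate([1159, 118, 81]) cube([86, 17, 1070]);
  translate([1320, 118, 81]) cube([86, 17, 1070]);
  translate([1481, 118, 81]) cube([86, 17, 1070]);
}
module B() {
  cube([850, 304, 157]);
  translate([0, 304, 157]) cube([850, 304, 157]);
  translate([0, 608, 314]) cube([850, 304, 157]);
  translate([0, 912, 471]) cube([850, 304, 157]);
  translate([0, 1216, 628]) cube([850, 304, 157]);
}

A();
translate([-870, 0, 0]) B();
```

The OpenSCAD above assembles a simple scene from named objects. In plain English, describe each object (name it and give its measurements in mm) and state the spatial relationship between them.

A is a fence section. Two 118×118 mm posts, 1250 mm tall, stand on the floor with a clear span of 1526 mm between their inner faces. Two horizontal rails of 118×85 mm section span the gap between the posts with their undersides at z = 292 mm and z = 907 mm, flush with the posts' −y face. 9 pickets, each 86 mm wide, 17 mm thick and 1070 mm tall, are fixed to the +y face of the rails with their bottoms at z = 81 mm, evenly spaced across the span with equal gaps (rounded down to the nearest mm) at the −x end and between each pair — any rounding remainder accumulates at the +x end.

B is a straight staircase of 5 solid steps. Each step is 850 mm wide (x), 304 mm deep (y, the going) and 157 mm tall (the rise). The first step rests on the floor; each subsequent step sits one going further in +y and one rise higher in +z, directly behind and above the previous step with no overlap.

The staircase is on the floor beside the fence section on its −x side.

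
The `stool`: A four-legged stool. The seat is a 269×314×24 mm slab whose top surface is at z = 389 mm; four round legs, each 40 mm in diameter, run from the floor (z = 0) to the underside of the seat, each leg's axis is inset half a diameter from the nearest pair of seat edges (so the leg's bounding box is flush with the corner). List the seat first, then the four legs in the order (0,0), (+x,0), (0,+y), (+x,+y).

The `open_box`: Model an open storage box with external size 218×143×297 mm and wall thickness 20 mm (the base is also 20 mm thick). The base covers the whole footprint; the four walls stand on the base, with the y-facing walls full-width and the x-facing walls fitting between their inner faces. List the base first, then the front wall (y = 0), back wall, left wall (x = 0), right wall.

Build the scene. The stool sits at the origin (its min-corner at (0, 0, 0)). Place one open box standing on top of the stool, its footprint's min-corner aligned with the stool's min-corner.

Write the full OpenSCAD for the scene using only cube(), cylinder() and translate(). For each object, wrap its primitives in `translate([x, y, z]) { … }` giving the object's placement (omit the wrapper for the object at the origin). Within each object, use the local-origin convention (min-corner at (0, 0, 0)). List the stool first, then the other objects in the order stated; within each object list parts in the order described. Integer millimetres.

translate([0, 0, 365]) cube([269, 314, 24]);
translate([20, 20, 0]) cylinder(h = 365, r = 20);
translate([249, 20, 0]) cylinder(h = 365, r = 20);
translate([20, 294, 0]) cylinder(h = 365, r = 20);
translate([249, 294, 0]) cylinder(h = 365, r = 20);
translate([0, 0, 389]) {
  cube([218, 143, 20]);
  translate([0, 0, 20]) cube([218, 20, 277]);
  translate([0, 123, 20]) cube([218, 20, 277]);
  translate([0, 20, 20]) cube([20, 103, 277]);
  translate([198, 20, 20]) cube([20, 103, 277]);
}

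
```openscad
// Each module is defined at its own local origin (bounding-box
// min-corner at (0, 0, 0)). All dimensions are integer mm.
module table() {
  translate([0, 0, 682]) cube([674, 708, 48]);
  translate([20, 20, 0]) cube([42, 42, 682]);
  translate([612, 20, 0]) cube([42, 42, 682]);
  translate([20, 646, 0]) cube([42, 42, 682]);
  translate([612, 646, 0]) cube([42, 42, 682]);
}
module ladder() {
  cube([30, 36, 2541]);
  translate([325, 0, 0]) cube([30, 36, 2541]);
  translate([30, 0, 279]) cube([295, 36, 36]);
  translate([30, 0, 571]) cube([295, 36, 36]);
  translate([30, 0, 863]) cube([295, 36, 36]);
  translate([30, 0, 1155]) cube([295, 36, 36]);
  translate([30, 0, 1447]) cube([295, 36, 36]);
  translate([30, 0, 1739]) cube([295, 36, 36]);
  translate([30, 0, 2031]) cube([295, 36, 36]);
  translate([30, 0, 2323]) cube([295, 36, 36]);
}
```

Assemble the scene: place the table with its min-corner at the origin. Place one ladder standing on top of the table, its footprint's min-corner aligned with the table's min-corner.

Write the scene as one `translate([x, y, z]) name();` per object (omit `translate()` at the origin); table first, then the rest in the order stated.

table();
translate([0, 0, 730]) ladder();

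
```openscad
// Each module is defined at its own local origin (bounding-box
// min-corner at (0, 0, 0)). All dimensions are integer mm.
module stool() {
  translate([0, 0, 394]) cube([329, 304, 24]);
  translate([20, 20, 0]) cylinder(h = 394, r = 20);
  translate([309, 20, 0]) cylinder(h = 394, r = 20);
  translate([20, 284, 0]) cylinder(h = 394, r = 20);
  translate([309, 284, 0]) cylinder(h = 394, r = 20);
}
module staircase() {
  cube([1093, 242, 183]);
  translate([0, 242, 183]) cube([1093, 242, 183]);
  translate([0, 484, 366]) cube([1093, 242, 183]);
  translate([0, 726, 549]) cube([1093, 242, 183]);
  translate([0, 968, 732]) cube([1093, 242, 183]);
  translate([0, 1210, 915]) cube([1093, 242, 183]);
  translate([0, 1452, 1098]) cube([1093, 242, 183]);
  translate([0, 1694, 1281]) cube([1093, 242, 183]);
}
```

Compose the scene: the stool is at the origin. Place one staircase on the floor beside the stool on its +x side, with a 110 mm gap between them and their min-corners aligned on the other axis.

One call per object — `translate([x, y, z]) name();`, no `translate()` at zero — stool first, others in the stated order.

stool();
translate([439, 0, 0]) staircase();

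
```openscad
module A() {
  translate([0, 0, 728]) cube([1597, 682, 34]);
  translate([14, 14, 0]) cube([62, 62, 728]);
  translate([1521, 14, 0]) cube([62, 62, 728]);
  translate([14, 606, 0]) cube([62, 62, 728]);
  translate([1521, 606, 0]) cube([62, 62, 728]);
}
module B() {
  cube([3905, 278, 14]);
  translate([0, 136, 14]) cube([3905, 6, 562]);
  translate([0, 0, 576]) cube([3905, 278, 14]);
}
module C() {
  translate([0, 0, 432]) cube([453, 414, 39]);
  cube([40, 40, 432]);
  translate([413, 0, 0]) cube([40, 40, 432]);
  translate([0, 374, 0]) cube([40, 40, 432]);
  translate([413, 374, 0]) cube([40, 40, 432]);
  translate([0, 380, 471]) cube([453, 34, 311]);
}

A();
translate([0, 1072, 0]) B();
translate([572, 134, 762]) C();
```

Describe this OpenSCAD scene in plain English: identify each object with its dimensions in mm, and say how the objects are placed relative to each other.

A is a rectangular dining table. The top is 1597×682×34 mm with its upper surface at z = 762 mm. It stands on four 62×62 mm square legs, each inset 14 mm from the nearest pair of top edges, running from the floor to the underside of the top.

B is an I-beam lying along x, 3905 mm long. Overall section height 590 mm. Two flanges 278 mm wide (y) and 14 mm thick, one on the floor and one at the top; a web 6 mm thick runs between them, centred on the flange width.

C is a chair. The seat is a 453×414×39 mm slab with its top at z = 471 mm, on four 40×40 mm corner legs (flush with the seat edges, standing on z = 0). A flat backrest 34 mm thick, 311 mm tall, spans the full seat width and rises from the seat top along its +y edge, rear face flush with the rear of the seat.

The I-beam is on the floor beside the table on its +y side. The chair is on top of the table, centred.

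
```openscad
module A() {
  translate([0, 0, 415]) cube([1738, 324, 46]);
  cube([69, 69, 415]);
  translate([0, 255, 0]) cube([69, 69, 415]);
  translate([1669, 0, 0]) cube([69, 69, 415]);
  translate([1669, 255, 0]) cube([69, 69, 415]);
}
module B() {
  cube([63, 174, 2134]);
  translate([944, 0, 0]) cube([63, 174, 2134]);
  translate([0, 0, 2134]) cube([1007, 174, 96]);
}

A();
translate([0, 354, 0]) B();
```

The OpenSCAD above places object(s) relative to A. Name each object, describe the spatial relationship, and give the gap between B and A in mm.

A is a bench. B is a door frame. The door frame is on the floor beside the bench on its +y side. The gap between the door frame and the bench is 30 mm.

The door frame's nearest face is 30 mm from the bench's +y face.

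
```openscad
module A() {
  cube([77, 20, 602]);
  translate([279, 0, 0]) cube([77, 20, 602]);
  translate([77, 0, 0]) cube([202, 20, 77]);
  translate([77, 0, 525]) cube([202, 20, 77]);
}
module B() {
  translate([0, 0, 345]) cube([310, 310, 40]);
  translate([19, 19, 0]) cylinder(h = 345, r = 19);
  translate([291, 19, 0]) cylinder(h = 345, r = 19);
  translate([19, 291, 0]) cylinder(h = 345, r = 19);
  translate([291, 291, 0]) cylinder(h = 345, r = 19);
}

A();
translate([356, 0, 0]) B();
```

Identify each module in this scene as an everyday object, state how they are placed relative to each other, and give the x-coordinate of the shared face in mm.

The picture frame's +x face and the stool's −x face are both at x = 356 mm.

A is a picture frame. B is a stool. The stool is against the picture frame's +x side, with their −y faces flush. The x-coordinate of the shared face is 356 mm.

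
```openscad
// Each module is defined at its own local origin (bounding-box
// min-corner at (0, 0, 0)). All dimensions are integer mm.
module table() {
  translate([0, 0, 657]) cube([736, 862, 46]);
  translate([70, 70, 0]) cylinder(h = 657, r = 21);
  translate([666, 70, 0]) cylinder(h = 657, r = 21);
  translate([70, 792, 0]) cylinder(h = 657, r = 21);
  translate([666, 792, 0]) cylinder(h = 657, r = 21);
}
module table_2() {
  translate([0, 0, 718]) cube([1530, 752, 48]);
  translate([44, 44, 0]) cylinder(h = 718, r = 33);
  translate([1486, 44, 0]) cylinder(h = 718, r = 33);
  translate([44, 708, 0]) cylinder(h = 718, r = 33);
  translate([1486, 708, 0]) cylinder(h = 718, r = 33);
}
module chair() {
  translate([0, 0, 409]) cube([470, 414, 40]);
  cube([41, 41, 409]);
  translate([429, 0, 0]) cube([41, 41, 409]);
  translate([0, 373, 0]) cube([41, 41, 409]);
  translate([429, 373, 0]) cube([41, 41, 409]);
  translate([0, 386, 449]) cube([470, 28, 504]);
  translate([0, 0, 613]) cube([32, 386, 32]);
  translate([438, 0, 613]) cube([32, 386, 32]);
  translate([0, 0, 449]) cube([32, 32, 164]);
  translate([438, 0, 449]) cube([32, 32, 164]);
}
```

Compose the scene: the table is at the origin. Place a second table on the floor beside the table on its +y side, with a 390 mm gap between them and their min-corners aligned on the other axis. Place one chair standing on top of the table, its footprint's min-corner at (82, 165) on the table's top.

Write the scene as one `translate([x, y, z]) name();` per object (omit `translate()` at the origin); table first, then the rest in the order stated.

table();
translate([0, 1252, 0]) table_2();
translate([82, 165, 703]) chair();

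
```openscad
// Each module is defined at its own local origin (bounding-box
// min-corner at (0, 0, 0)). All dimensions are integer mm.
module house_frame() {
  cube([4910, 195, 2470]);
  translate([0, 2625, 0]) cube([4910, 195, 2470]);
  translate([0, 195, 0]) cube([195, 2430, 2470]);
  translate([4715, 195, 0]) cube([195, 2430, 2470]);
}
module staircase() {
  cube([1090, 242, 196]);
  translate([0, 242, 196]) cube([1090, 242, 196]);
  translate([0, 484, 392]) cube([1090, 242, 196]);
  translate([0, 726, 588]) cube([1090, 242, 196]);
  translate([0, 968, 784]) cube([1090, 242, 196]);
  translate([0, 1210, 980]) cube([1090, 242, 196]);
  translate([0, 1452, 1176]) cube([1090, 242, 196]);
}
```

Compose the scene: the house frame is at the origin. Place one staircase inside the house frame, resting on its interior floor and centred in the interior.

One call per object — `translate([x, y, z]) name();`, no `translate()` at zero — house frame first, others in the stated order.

house_frame();
translate([1910, 563, 0]) staircase();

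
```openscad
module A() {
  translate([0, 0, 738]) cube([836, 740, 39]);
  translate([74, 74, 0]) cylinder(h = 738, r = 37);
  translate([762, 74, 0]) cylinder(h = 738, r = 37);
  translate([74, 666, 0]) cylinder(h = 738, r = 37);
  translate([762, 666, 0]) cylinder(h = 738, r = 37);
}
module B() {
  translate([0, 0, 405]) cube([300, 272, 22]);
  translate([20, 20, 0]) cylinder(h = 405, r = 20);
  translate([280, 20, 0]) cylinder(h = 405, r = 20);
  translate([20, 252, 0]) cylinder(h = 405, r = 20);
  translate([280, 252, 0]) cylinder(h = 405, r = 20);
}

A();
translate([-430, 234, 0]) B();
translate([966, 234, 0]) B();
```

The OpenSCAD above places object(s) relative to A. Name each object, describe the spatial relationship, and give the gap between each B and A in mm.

A is a table. B is a stool. Two stools sit around the table at the −x, +x sides. The gap between each stool and the table is 130 mm.

Each stool's nearest face is 130 mm from the table's bounding box.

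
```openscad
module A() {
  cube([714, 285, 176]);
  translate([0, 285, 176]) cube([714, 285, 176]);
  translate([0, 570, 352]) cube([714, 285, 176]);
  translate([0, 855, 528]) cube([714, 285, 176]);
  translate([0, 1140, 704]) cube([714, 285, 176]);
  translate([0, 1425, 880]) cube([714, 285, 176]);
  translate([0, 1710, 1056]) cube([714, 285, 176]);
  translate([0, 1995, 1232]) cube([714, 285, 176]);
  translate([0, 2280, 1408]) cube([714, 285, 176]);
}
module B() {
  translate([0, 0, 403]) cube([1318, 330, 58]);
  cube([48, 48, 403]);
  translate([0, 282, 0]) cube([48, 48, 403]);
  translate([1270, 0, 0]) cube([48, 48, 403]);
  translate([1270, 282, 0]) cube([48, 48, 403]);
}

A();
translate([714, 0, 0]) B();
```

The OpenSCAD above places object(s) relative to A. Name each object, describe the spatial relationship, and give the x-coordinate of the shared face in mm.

The staircase's +x face and the bench's −x face are both at x = 714 mm.

A is a staircase. B is a bench. The bench is against the staircase's +x side, with their −y faces flush. The x-coordinate of the shared face is 714 mm.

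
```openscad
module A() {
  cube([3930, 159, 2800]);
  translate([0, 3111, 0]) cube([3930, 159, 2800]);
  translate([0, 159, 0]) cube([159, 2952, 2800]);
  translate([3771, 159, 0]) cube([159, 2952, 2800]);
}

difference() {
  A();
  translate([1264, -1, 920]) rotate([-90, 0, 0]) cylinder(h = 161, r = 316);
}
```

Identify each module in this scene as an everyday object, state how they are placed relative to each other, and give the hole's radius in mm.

A is a house frame. The house frame has a circular hole through its front wall. The hole's radius is 316 mm.

The subtracted cylinder has r = 316 mm.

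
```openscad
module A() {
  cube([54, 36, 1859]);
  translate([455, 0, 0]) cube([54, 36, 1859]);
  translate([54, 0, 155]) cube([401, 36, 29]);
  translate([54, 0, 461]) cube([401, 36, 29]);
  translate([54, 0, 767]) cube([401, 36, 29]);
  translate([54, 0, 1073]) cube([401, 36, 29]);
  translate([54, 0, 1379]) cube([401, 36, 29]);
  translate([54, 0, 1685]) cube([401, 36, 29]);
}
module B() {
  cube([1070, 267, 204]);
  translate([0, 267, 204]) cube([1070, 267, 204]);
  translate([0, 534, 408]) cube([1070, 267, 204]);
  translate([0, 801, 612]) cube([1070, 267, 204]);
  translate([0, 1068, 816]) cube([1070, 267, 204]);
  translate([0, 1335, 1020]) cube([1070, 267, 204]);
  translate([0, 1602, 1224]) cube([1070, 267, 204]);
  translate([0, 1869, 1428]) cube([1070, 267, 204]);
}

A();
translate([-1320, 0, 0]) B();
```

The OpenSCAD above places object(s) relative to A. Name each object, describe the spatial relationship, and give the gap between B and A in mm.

A is a ladder. B is a staircase. The staircase is on the floor beside the ladder on its −x side. The gap between the staircase and the ladder is 250 mm.

The staircase's nearest face is 250 mm from the ladder's −x face.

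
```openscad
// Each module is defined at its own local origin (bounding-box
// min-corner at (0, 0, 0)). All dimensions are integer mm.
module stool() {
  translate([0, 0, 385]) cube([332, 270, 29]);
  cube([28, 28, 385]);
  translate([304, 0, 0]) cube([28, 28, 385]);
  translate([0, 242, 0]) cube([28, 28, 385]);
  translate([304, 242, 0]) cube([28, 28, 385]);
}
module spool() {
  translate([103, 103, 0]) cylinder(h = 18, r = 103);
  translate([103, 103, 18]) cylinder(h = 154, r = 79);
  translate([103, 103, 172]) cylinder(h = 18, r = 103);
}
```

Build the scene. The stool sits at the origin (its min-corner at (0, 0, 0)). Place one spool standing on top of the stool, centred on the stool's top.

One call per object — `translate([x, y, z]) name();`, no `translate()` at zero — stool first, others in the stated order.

stool();
translate([63, 32, 414]) spool();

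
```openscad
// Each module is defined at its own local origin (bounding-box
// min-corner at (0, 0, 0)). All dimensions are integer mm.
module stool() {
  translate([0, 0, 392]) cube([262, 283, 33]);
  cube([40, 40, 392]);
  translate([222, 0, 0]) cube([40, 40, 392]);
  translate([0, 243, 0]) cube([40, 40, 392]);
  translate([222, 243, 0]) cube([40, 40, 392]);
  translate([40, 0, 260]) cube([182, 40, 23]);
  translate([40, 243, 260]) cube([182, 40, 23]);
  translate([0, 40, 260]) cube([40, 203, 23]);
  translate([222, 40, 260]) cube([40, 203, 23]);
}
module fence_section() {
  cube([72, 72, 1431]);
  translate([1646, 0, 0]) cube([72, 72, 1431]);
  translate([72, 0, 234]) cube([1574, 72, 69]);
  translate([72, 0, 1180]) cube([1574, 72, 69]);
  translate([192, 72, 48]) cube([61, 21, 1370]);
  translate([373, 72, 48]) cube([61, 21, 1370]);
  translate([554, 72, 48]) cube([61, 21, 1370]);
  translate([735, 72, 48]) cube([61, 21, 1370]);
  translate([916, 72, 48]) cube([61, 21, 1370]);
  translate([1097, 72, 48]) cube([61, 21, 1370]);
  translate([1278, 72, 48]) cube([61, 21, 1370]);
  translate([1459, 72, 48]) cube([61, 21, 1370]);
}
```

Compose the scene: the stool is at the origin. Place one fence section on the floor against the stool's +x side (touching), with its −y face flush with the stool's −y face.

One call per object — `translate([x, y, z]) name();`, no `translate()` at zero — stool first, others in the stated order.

stool();
translate([262, 0, 0]) fence_section();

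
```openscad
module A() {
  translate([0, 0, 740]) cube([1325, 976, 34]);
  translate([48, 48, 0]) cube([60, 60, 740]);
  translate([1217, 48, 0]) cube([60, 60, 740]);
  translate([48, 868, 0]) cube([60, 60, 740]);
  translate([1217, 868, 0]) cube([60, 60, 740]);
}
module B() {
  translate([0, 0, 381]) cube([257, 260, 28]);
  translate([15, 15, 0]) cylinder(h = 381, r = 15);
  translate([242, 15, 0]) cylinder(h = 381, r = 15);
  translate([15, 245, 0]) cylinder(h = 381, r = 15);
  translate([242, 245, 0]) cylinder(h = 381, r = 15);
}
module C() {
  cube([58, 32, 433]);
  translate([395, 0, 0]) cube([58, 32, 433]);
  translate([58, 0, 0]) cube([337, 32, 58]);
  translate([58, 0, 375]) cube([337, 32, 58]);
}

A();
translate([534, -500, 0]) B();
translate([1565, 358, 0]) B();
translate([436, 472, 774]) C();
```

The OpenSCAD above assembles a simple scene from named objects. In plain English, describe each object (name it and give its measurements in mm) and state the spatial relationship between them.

A is a rectangular dining table. The top is 1325×976×34 mm with its upper surface at z = 774 mm. It stands on four 60×60 mm square legs, each inset 48 mm from the nearest pair of top edges, running from the floor to the underside of the top.

B is a four-legged stool. The seat is a 257×260×28 mm slab whose top surface is at z = 409 mm; four round legs, each 30 mm in diameter, run from the floor (z = 0) to the underside of the seat, each leg's axis is inset half a diameter from the nearest pair of seat edges (so the leg's bounding box is flush with the corner).

C is a picture frame with a 337×317 mm rectangular opening (x by z) and a uniform 58 mm border on every side. Frame depth is 32 mm along y. It is built from two vertical stiles running the full outside height and two horizontal rails spanning the gap between the stiles.

Two stools sit around the table at the −y, +x sides. The picture frame is on top of the table, centred.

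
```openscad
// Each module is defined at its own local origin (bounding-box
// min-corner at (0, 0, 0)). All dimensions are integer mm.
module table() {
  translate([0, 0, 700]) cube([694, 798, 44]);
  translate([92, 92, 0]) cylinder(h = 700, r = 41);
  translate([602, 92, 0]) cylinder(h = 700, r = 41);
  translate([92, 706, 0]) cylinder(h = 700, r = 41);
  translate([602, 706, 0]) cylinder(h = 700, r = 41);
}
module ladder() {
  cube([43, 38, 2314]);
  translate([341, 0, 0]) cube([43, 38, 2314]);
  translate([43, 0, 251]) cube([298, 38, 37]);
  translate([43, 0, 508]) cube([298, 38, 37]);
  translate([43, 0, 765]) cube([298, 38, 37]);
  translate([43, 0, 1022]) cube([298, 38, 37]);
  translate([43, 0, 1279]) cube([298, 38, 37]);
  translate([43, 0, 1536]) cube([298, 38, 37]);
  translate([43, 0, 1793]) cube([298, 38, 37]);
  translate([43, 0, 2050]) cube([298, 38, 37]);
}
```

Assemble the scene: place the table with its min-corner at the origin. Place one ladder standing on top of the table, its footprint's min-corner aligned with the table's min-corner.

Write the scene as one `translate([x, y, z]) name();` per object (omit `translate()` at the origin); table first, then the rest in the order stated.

table();
translate([0, 0, 744]) ladder();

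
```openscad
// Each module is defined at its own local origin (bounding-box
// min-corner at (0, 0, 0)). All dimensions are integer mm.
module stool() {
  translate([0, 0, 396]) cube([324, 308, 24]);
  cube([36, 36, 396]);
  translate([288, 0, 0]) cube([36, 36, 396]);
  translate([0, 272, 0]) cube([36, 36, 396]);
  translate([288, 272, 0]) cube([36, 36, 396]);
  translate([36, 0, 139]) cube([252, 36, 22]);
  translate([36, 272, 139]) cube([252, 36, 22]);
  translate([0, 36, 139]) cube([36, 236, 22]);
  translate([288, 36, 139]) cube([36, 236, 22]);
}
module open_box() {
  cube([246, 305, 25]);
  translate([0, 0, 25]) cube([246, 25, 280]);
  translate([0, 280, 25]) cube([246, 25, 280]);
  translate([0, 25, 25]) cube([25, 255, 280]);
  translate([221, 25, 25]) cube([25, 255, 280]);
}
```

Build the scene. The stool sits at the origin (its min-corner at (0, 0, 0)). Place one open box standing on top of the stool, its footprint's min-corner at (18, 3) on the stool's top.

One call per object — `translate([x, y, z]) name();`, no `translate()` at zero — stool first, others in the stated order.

stool();
translate([18, 3, 420]) open_box();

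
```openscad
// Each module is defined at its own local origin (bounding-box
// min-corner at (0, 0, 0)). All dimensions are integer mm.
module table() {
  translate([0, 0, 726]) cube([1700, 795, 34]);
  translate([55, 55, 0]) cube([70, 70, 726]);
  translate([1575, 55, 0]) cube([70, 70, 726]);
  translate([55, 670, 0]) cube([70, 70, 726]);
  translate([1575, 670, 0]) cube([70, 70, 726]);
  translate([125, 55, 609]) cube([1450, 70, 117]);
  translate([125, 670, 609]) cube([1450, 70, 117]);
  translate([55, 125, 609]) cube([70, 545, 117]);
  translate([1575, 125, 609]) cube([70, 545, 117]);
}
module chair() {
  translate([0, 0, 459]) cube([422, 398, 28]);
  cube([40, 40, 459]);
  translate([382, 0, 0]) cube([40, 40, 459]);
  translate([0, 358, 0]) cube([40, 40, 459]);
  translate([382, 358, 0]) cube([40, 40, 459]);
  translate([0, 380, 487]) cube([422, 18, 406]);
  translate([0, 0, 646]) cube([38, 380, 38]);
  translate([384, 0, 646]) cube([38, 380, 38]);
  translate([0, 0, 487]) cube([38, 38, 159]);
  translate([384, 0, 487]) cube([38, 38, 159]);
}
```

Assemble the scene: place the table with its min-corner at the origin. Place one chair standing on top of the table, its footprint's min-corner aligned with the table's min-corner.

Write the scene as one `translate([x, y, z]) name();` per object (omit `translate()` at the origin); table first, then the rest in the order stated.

table();
translate([0, 0, 760]) chair();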